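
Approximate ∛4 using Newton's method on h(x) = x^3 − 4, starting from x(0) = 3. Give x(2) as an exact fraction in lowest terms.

117239/68121

h'(x) = 3x^2.
h(3) = 23, h'(3) = 27, so x(1) = 3 − 23/27 = 58/27.
h(58/27) = 116380/19683, h'(58/27) = 3364/243, so x(2) = (58/27) − (116380/19683)/(3364/243) = 117239/68121.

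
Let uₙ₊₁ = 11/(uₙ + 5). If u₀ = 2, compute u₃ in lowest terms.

506/307

u₁ = 11/(2 + 5) = 11/7.
u₂ = 11/(11/7 + 5) = 77/46.
u₃ = 11/(77/46 + 5) = 506/307.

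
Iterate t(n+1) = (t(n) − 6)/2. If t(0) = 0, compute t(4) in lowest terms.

−45/8

t(1) = (0 − 6)/2 = −3.
t(2) = ((−3) − 6)/2 = −9/2.
t(3) = ((−9/2) − 6)/2 = −21/4.
t(4) = ((−21/4) − 6)/2 = −45/8.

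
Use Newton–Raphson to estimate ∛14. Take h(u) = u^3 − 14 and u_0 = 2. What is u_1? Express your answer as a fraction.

5/2

h'(u) = 3u^2.
h(2) = −6, h'(2) = 12, so u_1 = 2 − (−6)/12 = 5/2.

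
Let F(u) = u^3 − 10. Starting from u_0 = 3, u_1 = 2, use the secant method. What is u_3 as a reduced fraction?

F(3) = 17, F(2) = −2. u_2 = 2 − (−2)·(2 − 3)/((−2) − 17) = 40/19.
F(2) = −2, F(40/19) = −4590/6859. u_3 = (40/19) − (−4590/6859)·((40/19) − 2)/((−4590/6859) − (−2)) = 4925/2282.

4925/2282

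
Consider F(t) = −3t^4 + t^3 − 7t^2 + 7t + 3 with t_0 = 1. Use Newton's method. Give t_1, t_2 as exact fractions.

t_1 = 17/16, t_2 = 436323/412480

F'(t) = −12t^3 + 3t^2 − 14t + 7.
F(1) = 1, F'(1) = −16, so t_1 = 1 − 1/(−16) = 17/16.
F(17/16) = −5811/65536, F'(17/16) = −19335/1024, so t_2 = (17/16) − (−5811/65536)/(−19335/1024) = 436323/412480.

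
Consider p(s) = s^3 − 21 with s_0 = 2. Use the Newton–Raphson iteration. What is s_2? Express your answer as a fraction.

p'(s) = 3s^2.
p(2) = −13, p'(2) = 12, so s_1 = 2 − (−13)/12 = 37/12.
p(37/12) = 14365/1728, p'(37/12) = 1369/48, so s_2 = (37/12) − (14365/1728)/(1369/48) = 68797/24642.

68797/24642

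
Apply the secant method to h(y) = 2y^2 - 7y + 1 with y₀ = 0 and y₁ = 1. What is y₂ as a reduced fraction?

1/5

h(0) = 1, h(1) = -4. y₂ = 1 - (-4)·(1 - 0)/((-4) - 1) = 1/5.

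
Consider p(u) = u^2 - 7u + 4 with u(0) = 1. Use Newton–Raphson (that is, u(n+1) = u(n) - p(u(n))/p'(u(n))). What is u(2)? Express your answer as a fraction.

p'(u) = 2u - 7.
p(1) = -2, p'(1) = -5, so u(1) = 1 - (-2)/(-5) = 3/5.
p(3/5) = 4/25, p'(3/5) = -29/5, so u(2) = (3/5) - (4/25)/(-29/5) = 91/145.

91/145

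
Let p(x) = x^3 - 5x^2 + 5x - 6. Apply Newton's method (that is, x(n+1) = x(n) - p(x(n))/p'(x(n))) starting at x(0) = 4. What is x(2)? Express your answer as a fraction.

p'(x) = 3x^2 - 10x + 5.
p(4) = -2, p'(4) = 13, so x(1) = 4 - (-2)/13 = 54/13.
p(54/13) = 372/2197, p'(54/13) = 2573/169, so x(2) = (54/13) - (372/2197)/(2573/169) = 4470/1079.

4470/1079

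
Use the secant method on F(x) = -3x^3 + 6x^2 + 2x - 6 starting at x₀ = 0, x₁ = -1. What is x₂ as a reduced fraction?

F(0) = -6, F(-1) = 1. x₂ = (-1) - 1·((-1) - 0)/(1 - (-6)) = -6/7.

-6/7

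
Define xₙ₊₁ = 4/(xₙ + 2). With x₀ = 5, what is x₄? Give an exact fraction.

32/25

x₁ = 4/(5 + 2) = 4/7.
x₂ = 4/(4/7 + 2) = 14/9.
x₃ = 4/(14/9 + 2) = 9/8.
x₄ = 4/(9/8 + 2) = 32/25.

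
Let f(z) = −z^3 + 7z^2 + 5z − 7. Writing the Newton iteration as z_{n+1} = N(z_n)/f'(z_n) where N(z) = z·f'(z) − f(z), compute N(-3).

124

f'(z) = −3z^2 + 14z + 5.
N(z) = z·f'(z) − f(z) = z·(−3z^2 + 14z + 5) − (−z^3 + 7z^2 + 5z − 7) = −2z^3 + 7z^2 + 7.
N(-3) = 124.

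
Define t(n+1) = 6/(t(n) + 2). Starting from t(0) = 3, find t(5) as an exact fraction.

330/203

t(1) = 6/(3 + 2) = 6/5.
t(2) = 6/(6/5 + 2) = 15/8.
t(3) = 6/(15/8 + 2) = 48/31.
t(4) = 6/(48/31 + 2) = 93/55.
t(5) = 6/(93/55 + 2) = 330/203.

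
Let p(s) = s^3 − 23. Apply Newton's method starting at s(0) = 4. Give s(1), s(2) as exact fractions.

p'(s) = 3s^2.
p(4) = 41, p'(4) = 48, so s(1) = 4 − 41/48 = 151/48.
p(151/48) = 899335/110592, p'(151/48) = 22801/768, so s(2) = (151/48) − (899335/110592)/(22801/768) = 4714759/1641672.

s(1) = 151/48, s(2) = 4714759/1641672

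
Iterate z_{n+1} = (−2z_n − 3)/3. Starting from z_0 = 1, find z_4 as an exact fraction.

−23/81

z_1 = (−2·1 − 3)/3 = −5/3.
z_2 = (−2·(−5/3) − 3)/3 = 1/9.
z_3 = (−2·(1/9) − 3)/3 = −29/27.
z_4 = (−2·(−29/27) − 3)/3 = −23/81.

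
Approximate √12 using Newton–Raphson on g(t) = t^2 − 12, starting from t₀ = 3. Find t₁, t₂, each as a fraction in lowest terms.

t₁ = 7/2, t₂ = 97/28

g'(t) = 2t.
g(3) = −3, g'(3) = 6, so t₁ = 3 − (−3)/6 = 7/2.
g(7/2) = 1/4, g'(7/2) = 7, so t₂ = (7/2) − (1/4)/7 = 97/28.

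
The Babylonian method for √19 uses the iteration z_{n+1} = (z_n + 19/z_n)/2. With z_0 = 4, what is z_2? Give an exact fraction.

2441/560

z_1 = (4 + 19/4)/2 = 35/8.
z_2 = (35/8 + 19/(35/8))/2 = 2441/560.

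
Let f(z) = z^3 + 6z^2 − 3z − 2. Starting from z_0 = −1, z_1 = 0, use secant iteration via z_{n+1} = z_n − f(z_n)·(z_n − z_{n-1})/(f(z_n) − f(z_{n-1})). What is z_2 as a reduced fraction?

−1/4

f(−1) = 6, f(0) = −2. z_2 = 0 − (−2)·(0 − (−1))/((−2) − 6) = −1/4.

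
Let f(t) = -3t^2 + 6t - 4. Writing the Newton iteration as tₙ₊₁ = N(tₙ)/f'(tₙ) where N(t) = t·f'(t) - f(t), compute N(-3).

f'(t) = -6t + 6.
N(t) = t·f'(t) - f(t) = t·(-6t + 6) - (-3t^2 + 6t - 4) = -3t^2 + 4.
N(-3) = -23.

-23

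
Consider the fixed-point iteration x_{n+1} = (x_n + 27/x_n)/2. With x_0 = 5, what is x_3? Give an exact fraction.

3650401/702520

x_1 = (5 + 27/5)/2 = 26/5.
x_2 = (26/5 + 27/(26/5))/2 = 1351/260.
x_3 = (1351/260 + 27/(1351/260))/2 = 3650401/702520.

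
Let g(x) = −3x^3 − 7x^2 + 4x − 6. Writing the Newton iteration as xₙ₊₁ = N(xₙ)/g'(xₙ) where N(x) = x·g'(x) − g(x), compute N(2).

−70

g'(x) = −9x^2 − 14x + 4.
N(x) = x·g'(x) − g(x) = x·(−9x^2 − 14x + 4) − (−3x^3 − 7x^2 + 4x − 6) = −6x^3 − 7x^2 + 6.
N(2) = −70.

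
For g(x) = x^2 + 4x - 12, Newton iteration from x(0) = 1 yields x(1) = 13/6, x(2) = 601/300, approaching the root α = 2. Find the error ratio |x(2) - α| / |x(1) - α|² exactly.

3/25

x(1) - α = 13/6 - 2 = 1/6, so |x(1) - α| = 1/6.
x(2) - α = 601/300 - 2 = 1/300, so |x(2) - α| = 1/300.
|x(1) - α|² = 1/36.
Ratio = (1/300) / (1/36) = 3/25.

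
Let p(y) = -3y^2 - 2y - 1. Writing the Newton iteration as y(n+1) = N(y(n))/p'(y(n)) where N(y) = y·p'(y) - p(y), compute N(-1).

p'(y) = -6y - 2.
N(y) = y·p'(y) - p(y) = y·(-6y - 2) - (-3y^2 - 2y - 1) = -3y^2 + 1.
N(-1) = -2.

-2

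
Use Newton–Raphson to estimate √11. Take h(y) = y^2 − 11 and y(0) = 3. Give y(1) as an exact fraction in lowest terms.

10/3

h'(y) = 2y.
h(3) = −2, h'(3) = 6, so y(1) = 3 − (−2)/6 = 10/3.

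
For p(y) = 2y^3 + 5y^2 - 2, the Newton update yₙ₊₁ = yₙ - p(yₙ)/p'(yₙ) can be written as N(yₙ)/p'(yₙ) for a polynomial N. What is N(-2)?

p'(y) = 6y^2 + 10y.
N(y) = y·p'(y) - p(y) = y·(6y^2 + 10y) - (2y^3 + 5y^2 - 2) = 4y^3 + 5y^2 + 2.
N(-2) = -10.

-10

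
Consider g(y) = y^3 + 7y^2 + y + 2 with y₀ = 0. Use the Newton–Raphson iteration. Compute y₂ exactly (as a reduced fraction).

g'(y) = 3y^2 + 14y + 1.
g(0) = 2, g'(0) = 1, so y₁ = 0 − 2/1 = −2.
g(−2) = 20, g'(−2) = −15, so y₂ = (−2) − 20/(−15) = −2/3.

−2/3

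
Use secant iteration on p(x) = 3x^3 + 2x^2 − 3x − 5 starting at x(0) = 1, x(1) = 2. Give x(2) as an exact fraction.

p(1) = −3, p(2) = 21. x(2) = 2 − 21·(2 − 1)/(21 − (−3)) = 9/8.

9/8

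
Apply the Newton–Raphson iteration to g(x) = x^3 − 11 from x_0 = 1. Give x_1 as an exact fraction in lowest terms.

g'(x) = 3x^2.
g(1) = −10, g'(1) = 3, so x_1 = 1 − (−10)/3 = 13/3.

13/3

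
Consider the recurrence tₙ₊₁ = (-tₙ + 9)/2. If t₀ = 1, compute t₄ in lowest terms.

t₁ = (-1 + 9)/2 = 4.
t₂ = (-4 + 9)/2 = 5/2.
t₃ = (-(5/2) + 9)/2 = 13/4.
t₄ = (-(13/4) + 9)/2 = 23/8.

23/8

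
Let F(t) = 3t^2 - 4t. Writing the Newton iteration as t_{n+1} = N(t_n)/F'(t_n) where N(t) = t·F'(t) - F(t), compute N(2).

F'(t) = 6t - 4.
N(t) = t·F'(t) - F(t) = t·(6t - 4) - (3t^2 - 4t) = 3t^2.
N(2) = 12.

12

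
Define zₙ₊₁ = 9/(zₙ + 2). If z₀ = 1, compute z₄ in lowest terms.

z₁ = 9/(1 + 2) = 3.
z₂ = 9/(3 + 2) = 9/5.
z₃ = 9/(9/5 + 2) = 45/19.
z₄ = 9/(45/19 + 2) = 171/83.

171/83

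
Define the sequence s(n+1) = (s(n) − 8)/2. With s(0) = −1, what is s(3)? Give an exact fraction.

−57/8

s(1) = ((−1) − 8)/2 = −9/2.
s(2) = ((−9/2) − 8)/2 = −25/4.
s(3) = ((−25/4) − 8)/2 = −57/8.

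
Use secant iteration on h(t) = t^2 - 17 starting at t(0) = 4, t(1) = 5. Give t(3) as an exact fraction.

169/41

h(4) = -1, h(5) = 8. t(2) = 5 - 8·(5 - 4)/(8 - (-1)) = 37/9.
h(5) = 8, h(37/9) = -8/81. t(3) = (37/9) - (-8/81)·((37/9) - 5)/((-8/81) - 8) = 169/41.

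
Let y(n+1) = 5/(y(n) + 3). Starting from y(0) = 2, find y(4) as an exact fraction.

y(1) = 5/(2 + 3) = 1.
y(2) = 5/(1 + 3) = 5/4.
y(3) = 5/(5/4 + 3) = 20/17.
y(4) = 5/(20/17 + 3) = 85/71.

85/71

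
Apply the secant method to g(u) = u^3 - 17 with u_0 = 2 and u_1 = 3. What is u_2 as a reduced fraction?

47/19

g(2) = -9, g(3) = 10. u_2 = 3 - 10·(3 - 2)/(10 - (-9)) = 47/19.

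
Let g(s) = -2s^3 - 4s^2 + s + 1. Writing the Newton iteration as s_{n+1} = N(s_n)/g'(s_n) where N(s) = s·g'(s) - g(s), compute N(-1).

-1

g'(s) = -6s^2 - 8s + 1.
N(s) = s·g'(s) - g(s) = s·(-6s^2 - 8s + 1) - (-2s^3 - 4s^2 + s + 1) = -4s^3 - 4s^2 - 1.
N(-1) = -1.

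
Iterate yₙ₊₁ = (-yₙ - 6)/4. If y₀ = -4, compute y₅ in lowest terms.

y₁ = (-(-4) - 6)/4 = -1/2.
y₂ = (-(-1/2) - 6)/4 = -11/8.
y₃ = (-(-11/8) - 6)/4 = -37/32.
y₄ = (-(-37/32) - 6)/4 = -155/128.
y₅ = (-(-155/128) - 6)/4 = -613/512.

-613/512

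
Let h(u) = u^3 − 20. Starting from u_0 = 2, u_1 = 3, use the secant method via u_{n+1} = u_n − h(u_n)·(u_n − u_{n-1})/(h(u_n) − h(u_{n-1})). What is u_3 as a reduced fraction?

h(2) = −12, h(3) = 7. u_2 = 3 − 7·(3 − 2)/(7 − (−12)) = 50/19.
h(3) = 7, h(50/19) = −12180/6859. u_3 = (50/19) − (−12180/6859)·((50/19) − 3)/((−12180/6859) − 7) = 23270/8599.

23270/8599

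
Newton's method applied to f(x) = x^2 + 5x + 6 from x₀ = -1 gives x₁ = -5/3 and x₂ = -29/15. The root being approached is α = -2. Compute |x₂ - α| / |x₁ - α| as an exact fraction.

1/5

x₁ - α = -5/3 - (-2) = -5/3 + 2 = 1/3, so |x₁ - α| = 1/3.
x₂ - α = -29/15 - (-2) = -29/15 + 2 = 1/15, so |x₂ - α| = 1/15.
Ratio = (1/15) / (1/3) = 1/5.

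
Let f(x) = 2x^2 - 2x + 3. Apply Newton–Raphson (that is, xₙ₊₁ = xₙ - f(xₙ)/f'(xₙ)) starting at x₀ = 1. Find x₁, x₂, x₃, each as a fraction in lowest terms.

x₁ = -1/2, x₂ = 5/8, x₃ = -71/16

f'(x) = 4x - 2.
f(1) = 3, f'(1) = 2, so x₁ = 1 - 3/2 = -1/2.
f(-1/2) = 9/2, f'(-1/2) = -4, so x₂ = (-1/2) - (9/2)/(-4) = 5/8.
f(5/8) = 81/32, f'(5/8) = 1/2, so x₃ = (5/8) - (81/32)/(1/2) = -71/16.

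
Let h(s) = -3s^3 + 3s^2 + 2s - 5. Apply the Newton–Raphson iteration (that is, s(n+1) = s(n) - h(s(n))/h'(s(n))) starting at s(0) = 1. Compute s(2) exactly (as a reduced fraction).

h'(s) = -9s^2 + 6s + 2.
h(1) = -3, h'(1) = -1, so s(1) = 1 - (-3)/(-1) = -2.
h(-2) = 27, h'(-2) = -46, so s(2) = (-2) - 27/(-46) = -65/46.

-65/46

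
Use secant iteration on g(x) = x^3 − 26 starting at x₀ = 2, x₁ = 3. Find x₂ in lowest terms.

56/19

g(2) = −18, g(3) = 1. x₂ = 3 − 1·(3 − 2)/(1 − (−18)) = 56/19.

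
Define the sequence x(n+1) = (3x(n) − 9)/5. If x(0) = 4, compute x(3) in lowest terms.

−333/125

x(1) = (3·4 − 9)/5 = 3/5.
x(2) = (3·(3/5) − 9)/5 = −36/25.
x(3) = (3·(−36/25) − 9)/5 = −333/125.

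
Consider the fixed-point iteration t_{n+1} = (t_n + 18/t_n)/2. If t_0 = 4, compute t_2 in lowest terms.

t_1 = (4 + 18/4)/2 = 17/4.
t_2 = (17/4 + 18/(17/4))/2 = 577/136.

577/136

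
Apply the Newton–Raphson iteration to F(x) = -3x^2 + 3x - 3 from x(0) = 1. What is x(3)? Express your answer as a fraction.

F'(x) = -6x + 3.
F(1) = -3, F'(1) = -3, so x(1) = 1 - (-3)/(-3) = 0.
F(0) = -3, F'(0) = 3, so x(2) = 0 - (-3)/3 = 1.
F(1) = -3, F'(1) = -3, so x(3) = 1 - (-3)/(-3) = 0.

0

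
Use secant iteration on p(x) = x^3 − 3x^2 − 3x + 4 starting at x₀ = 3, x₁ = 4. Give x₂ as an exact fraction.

44/13

p(3) = −5, p(4) = 8. x₂ = 4 − 8·(4 − 3)/(8 − (−5)) = 44/13.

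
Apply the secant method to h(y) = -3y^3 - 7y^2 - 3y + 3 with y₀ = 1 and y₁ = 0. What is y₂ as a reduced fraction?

3/13

h(1) = -10, h(0) = 3. y₂ = 0 - 3·(0 - 1)/(3 - (-10)) = 3/13.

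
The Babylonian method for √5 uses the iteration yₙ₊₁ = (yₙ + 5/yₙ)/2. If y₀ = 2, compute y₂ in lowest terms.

161/72

y₁ = (2 + 5/2)/2 = 9/4.
y₂ = (9/4 + 5/(9/4))/2 = 161/72.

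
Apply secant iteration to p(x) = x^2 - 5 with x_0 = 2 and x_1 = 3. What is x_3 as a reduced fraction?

29/13

p(2) = -1, p(3) = 4. x_2 = 3 - 4·(3 - 2)/(4 - (-1)) = 11/5.
p(3) = 4, p(11/5) = -4/25. x_3 = (11/5) - (-4/25)·((11/5) - 3)/((-4/25) - 4) = 29/13.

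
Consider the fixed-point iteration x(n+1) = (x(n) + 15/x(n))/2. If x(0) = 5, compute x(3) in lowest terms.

x(1) = (5 + 15/5)/2 = 4.
x(2) = (4 + 15/4)/2 = 31/8.
x(3) = (31/8 + 15/(31/8))/2 = 1921/496.

1921/496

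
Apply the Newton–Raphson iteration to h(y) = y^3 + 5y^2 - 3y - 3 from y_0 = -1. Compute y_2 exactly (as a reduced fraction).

h'(y) = 3y^2 + 10y - 3.
h(-1) = 4, h'(-1) = -10, so y_1 = (-1) - 4/(-10) = -3/5.
h(-3/5) = 48/125, h'(-3/5) = -198/25, so y_2 = (-3/5) - (48/125)/(-198/25) = -91/165.

-91/165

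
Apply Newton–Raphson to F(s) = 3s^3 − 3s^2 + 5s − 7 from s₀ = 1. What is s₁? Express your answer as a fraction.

5/4

F'(s) = 9s^2 − 6s + 5.
F(1) = −2, F'(1) = 8, so s₁ = 1 − (−2)/8 = 5/4.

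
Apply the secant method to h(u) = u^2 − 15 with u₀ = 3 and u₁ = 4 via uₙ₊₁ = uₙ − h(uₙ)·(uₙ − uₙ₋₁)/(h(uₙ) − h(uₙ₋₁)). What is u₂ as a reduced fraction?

h(3) = −6, h(4) = 1. u₂ = 4 − 1·(4 − 3)/(1 − (−6)) = 27/7.

27/7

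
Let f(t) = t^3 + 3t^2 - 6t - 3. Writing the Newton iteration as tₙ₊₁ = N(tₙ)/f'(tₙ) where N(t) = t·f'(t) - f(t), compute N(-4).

-77

f'(t) = 3t^2 + 6t - 6.
N(t) = t·f'(t) - f(t) = t·(3t^2 + 6t - 6) - (t^3 + 3t^2 - 6t - 3) = 2t^3 + 3t^2 + 3.
N(-4) = -77.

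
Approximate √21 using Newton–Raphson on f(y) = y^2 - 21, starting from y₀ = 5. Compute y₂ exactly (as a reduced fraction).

527/115

f'(y) = 2y.
f(5) = 4, f'(5) = 10, so y₁ = 5 - 4/10 = 23/5.
f(23/5) = 4/25, f'(23/5) = 46/5, so y₂ = (23/5) - (4/25)/(46/5) = 527/115.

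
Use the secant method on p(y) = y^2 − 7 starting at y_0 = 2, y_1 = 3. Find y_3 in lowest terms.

p(2) = −3, p(3) = 2. y_2 = 3 − 2·(3 − 2)/(2 − (−3)) = 13/5.
p(3) = 2, p(13/5) = −6/25. y_3 = (13/5) − (−6/25)·((13/5) − 3)/((−6/25) − 2) = 37/14.

37/14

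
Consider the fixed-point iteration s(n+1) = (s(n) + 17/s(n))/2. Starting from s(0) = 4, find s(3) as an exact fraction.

9478657/2298912

s(1) = (4 + 17/4)/2 = 33/8.
s(2) = (33/8 + 17/(33/8))/2 = 2177/528.
s(3) = (2177/528 + 17/(2177/528))/2 = 9478657/2298912.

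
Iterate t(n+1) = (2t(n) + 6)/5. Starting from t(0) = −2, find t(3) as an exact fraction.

t(1) = (2·(−2) + 6)/5 = 2/5.
t(2) = (2·(2/5) + 6)/5 = 34/25.
t(3) = (2·(34/25) + 6)/5 = 218/125.

218/125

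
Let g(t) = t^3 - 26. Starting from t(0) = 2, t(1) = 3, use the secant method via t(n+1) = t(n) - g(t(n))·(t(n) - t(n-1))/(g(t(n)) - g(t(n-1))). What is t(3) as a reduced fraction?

g(2) = -18, g(3) = 1. t(2) = 3 - 1·(3 - 2)/(1 - (-18)) = 56/19.
g(3) = 1, g(56/19) = -2718/6859. t(3) = (56/19) - (-2718/6859)·((56/19) - 3)/((-2718/6859) - 1) = 28370/9577.

28370/9577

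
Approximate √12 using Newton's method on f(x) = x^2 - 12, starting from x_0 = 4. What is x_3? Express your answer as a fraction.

18817/5432

f'(x) = 2x.
f(4) = 4, f'(4) = 8, so x_1 = 4 - 4/8 = 7/2.
f(7/2) = 1/4, f'(7/2) = 7, so x_2 = (7/2) - (1/4)/7 = 97/28.
f(97/28) = 1/784, f'(97/28) = 97/14, so x_3 = (97/28) - (1/784)/(97/14) = 18817/5432.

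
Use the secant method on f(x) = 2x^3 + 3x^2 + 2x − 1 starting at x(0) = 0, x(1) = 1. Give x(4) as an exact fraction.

f(0) = −1, f(1) = 6. x(2) = 1 − 6·(1 − 0)/(6 − (−1)) = 1/7.
f(1) = 6, f(1/7) = −222/343. x(3) = (1/7) − (−222/343)·((1/7) − 1)/((−222/343) − 6) = 43/190.
f(1/7) = −222/343, f(43/190) = −317682/857375. x(4) = (43/190) − (−317682/857375)·((43/190) − (1/7))/((−317682/857375) − (−222/343)) = 247837/733084.

247837/733084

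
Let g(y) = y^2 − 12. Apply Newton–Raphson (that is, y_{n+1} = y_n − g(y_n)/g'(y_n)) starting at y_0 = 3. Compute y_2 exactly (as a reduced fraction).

97/28

g'(y) = 2y.
g(3) = −3, g'(3) = 6, so y_1 = 3 − (−3)/6 = 7/2.
g(7/2) = 1/4, g'(7/2) = 7, so y_2 = (7/2) − (1/4)/7 = 97/28.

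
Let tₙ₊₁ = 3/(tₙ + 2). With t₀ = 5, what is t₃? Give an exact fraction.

t₁ = 3/(5 + 2) = 3/7.
t₂ = 3/(3/7 + 2) = 21/17.
t₃ = 3/(21/17 + 2) = 51/55.

51/55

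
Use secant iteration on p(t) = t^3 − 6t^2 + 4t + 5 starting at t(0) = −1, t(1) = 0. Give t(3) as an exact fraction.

−605/839

p(−1) = −6, p(0) = 5. t(2) = 0 − 5·(0 − (−1))/(5 − (−6)) = −5/11.
p(0) = 5, p(−5/11) = 2460/1331. t(3) = (−5/11) − (2460/1331)·((−5/11) − 0)/((2460/1331) − 5) = −605/839.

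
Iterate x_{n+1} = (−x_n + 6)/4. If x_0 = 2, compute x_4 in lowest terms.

x_1 = (−2 + 6)/4 = 1.
x_2 = (−1 + 6)/4 = 5/4.
x_3 = (−(5/4) + 6)/4 = 19/16.
x_4 = (−(19/16) + 6)/4 = 77/64.

77/64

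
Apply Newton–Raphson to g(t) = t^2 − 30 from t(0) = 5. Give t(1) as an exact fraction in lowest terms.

g'(t) = 2t.
g(5) = −5, g'(5) = 10, so t(1) = 5 − (−5)/10 = 11/2.

11/2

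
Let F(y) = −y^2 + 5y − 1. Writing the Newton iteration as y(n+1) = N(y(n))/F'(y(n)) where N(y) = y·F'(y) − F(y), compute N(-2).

F'(y) = −2y + 5.
N(y) = y·F'(y) − F(y) = y·(−2y + 5) − (−y^2 + 5y − 1) = −y^2 + 1.
N(-2) = −3.

−3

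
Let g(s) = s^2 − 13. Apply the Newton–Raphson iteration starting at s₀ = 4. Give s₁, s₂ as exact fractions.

g'(s) = 2s.
g(4) = 3, g'(4) = 8, so s₁ = 4 − 3/8 = 29/8.
g(29/8) = 9/64, g'(29/8) = 29/4, so s₂ = (29/8) − (9/64)/(29/4) = 1673/464.

s₁ = 29/8, s₂ = 1673/464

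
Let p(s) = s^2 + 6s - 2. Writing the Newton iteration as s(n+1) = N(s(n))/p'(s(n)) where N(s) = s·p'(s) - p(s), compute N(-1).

p'(s) = 2s + 6.
N(s) = s·p'(s) - p(s) = s·(2s + 6) - (s^2 + 6s - 2) = s^2 + 2.
N(-1) = 3.

3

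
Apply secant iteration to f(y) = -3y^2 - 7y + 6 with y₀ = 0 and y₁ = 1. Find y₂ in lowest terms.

f(0) = 6, f(1) = -4. y₂ = 1 - (-4)·(1 - 0)/((-4) - 6) = 3/5.

3/5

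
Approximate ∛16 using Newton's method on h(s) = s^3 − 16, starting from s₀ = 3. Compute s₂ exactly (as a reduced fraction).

250232/99225

h'(s) = 3s^2.
h(3) = 11, h'(3) = 27, so s₁ = 3 − 11/27 = 70/27.
h(70/27) = 28072/19683, h'(70/27) = 4900/243, so s₂ = (70/27) − (28072/19683)/(4900/243) = 250232/99225.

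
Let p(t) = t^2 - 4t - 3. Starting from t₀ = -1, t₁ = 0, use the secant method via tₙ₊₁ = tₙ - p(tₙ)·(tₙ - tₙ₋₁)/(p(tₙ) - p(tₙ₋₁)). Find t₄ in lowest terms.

p(-1) = 2, p(0) = -3. t₂ = 0 - (-3)·(0 - (-1))/((-3) - 2) = -3/5.
p(0) = -3, p(-3/5) = -6/25. t₃ = (-3/5) - (-6/25)·((-3/5) - 0)/((-6/25) - (-3)) = -15/23.
p(-3/5) = -6/25, p(-15/23) = 18/529. t₄ = (-15/23) - (18/529)·((-15/23) - (-3/5))/((18/529) - (-6/25)) = -195/302.

-195/302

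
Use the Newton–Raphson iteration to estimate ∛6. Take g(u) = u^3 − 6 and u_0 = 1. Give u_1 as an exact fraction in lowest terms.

8/3

g'(u) = 3u^2.
g(1) = −5, g'(1) = 3, so u_1 = 1 − (−5)/3 = 8/3.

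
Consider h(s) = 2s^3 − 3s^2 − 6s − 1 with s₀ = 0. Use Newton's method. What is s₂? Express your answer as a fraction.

h'(s) = 6s^2 − 6s − 6.
h(0) = −1, h'(0) = −6, so s₁ = 0 − (−1)/(−6) = −1/6.
h(−1/6) = −5/54, h'(−1/6) = −29/6, so s₂ = (−1/6) − (−5/54)/(−29/6) = −97/522.

−97/522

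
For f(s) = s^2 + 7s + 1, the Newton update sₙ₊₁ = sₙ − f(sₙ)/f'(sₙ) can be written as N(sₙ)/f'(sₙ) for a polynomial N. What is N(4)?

15

f'(s) = 2s + 7.
N(s) = s·f'(s) − f(s) = s·(2s + 7) − (s^2 + 7s + 1) = s^2 − 1.
N(4) = 15.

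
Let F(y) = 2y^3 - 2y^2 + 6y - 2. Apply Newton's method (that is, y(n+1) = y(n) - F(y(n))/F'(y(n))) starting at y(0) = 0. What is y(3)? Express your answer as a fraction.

22483/62262

F'(y) = 6y^2 - 4y + 6.
F(0) = -2, F'(0) = 6, so y(1) = 0 - (-2)/6 = 1/3.
F(1/3) = -4/27, F'(1/3) = 16/3, so y(2) = (1/3) - (-4/27)/(16/3) = 13/36.
F(13/36) = 1/23328, F'(13/36) = 1153/216, so y(3) = (13/36) - (1/23328)/(1153/216) = 22483/62262.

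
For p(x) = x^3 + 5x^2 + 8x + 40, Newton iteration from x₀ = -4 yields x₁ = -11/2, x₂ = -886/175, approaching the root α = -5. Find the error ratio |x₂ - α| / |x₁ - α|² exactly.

44/175

x₁ - α = -11/2 - (-5) = -11/2 + 5 = -1/2, so |x₁ - α| = 1/2.
x₂ - α = -886/175 - (-5) = -886/175 + 5 = -11/175, so |x₂ - α| = 11/175.
|x₁ - α|² = 1/4.
Ratio = (11/175) / (1/4) = 44/175.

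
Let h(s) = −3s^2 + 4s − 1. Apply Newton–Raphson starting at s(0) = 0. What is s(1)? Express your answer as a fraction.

h'(s) = −6s + 4.
h(0) = −1, h'(0) = 4, so s(1) = 0 − (−1)/4 = 1/4.

1/4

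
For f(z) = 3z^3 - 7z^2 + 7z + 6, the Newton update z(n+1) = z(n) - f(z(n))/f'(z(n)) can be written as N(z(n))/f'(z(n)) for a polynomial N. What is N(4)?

f'(z) = 9z^2 - 14z + 7.
N(z) = z·f'(z) - f(z) = z·(9z^2 - 14z + 7) - (3z^3 - 7z^2 + 7z + 6) = 6z^3 - 7z^2 - 6.
N(4) = 266.

266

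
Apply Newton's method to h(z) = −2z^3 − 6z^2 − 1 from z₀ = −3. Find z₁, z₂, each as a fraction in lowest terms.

h'(z) = −6z^2 − 12z.
h(−3) = −1, h'(−3) = −18, so z₁ = (−3) − (−1)/(−18) = −55/18.
h(−55/18) = 109/2916, h'(−55/18) = −1045/54, so z₂ = (−55/18) − (109/2916)/(−1045/54) = −86158/28215.

z₁ = −55/18, z₂ = −86158/28215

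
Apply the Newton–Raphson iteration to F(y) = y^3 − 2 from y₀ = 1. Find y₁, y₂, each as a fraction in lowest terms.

F'(y) = 3y^2.
F(1) = −1, F'(1) = 3, so y₁ = 1 − (−1)/3 = 4/3.
F(4/3) = 10/27, F'(4/3) = 16/3, so y₂ = (4/3) − (10/27)/(16/3) = 91/72.

y₁ = 4/3, y₂ = 91/72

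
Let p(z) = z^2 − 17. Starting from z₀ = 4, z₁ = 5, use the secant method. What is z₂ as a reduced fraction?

37/9

p(4) = −1, p(5) = 8. z₂ = 5 − 8·(5 − 4)/(8 − (−1)) = 37/9.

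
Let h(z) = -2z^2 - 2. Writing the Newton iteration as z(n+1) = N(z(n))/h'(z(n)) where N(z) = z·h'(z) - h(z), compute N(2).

-6

h'(z) = -4z.
N(z) = z·h'(z) - h(z) = z·(-4z) - (-2z^2 - 2) = -2z^2 + 2.
N(2) = -6.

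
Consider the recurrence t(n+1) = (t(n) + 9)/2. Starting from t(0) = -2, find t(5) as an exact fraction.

277/32

t(1) = ((-2) + 9)/2 = 7/2.
t(2) = ((7/2) + 9)/2 = 25/4.
t(3) = ((25/4) + 9)/2 = 61/8.
t(4) = ((61/8) + 9)/2 = 133/16.
t(5) = ((133/16) + 9)/2 = 277/32.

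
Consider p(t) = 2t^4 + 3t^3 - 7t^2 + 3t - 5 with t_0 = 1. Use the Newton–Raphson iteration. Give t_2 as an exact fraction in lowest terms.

805/563

p'(t) = 8t^3 + 9t^2 - 14t + 3.
p(1) = -4, p'(1) = 6, so t_1 = 1 - (-4)/6 = 5/3.
p(5/3) = 800/81, p'(5/3) = 1126/27, so t_2 = (5/3) - (800/81)/(1126/27) = 805/563.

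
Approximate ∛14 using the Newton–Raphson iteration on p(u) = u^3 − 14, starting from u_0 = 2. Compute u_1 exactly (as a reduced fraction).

5/2

p'(u) = 3u^2.
p(2) = −6, p'(2) = 12, so u_1 = 2 − (−6)/12 = 5/2.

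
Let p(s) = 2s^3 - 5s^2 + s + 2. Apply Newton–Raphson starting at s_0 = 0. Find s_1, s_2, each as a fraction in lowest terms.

s_1 = -2, s_2 = -6/5

p'(s) = 6s^2 - 10s + 1.
p(0) = 2, p'(0) = 1, so s_1 = 0 - 2/1 = -2.
p(-2) = -36, p'(-2) = 45, so s_2 = (-2) - (-36)/45 = -6/5.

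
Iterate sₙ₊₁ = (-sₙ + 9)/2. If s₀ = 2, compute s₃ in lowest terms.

s₁ = (-2 + 9)/2 = 7/2.
s₂ = (-(7/2) + 9)/2 = 11/4.
s₃ = (-(11/4) + 9)/2 = 25/8.

25/8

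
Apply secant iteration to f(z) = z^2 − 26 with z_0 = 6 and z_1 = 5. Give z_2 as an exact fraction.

f(6) = 10, f(5) = −1. z_2 = 5 − (−1)·(5 − 6)/((−1) − 10) = 56/11.

56/11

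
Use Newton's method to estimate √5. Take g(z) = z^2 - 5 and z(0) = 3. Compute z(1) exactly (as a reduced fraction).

7/3

g'(z) = 2z.
g(3) = 4, g'(3) = 6, so z(1) = 3 - 4/6 = 7/3.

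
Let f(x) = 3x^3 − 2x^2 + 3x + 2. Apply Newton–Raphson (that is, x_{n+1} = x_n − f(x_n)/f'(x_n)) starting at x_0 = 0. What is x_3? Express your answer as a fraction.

−76610/171419

f'(x) = 9x^2 − 4x + 3.
f(0) = 2, f'(0) = 3, so x_1 = 0 − 2/3 = −2/3.
f(−2/3) = −16/9, f'(−2/3) = 29/3, so x_2 = (−2/3) − (−16/9)/(29/3) = −14/29.
f(−14/29) = −6144/24389, f'(−14/29) = 5911/841, so x_3 = (−14/29) − (−6144/24389)/(5911/841) = −76610/171419.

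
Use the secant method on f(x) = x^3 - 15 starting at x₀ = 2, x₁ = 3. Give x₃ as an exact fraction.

f(2) = -7, f(3) = 12. x₂ = 3 - 12·(3 - 2)/(12 - (-7)) = 45/19.
f(3) = 12, f(45/19) = -11760/6859. x₃ = (45/19) - (-11760/6859)·((45/19) - 3)/((-11760/6859) - 12) = 6395/2613.

6395/2613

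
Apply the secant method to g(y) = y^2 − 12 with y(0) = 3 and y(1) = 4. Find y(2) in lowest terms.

24/7

g(3) = −3, g(4) = 4. y(2) = 4 − 4·(4 − 3)/(4 − (−3)) = 24/7.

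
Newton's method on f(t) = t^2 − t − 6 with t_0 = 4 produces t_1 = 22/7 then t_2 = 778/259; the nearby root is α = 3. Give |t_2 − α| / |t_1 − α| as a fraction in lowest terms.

t_1 − α = 22/7 − 3 = 1/7, so |t_1 − α| = 1/7.
t_2 − α = 778/259 − 3 = 1/259, so |t_2 − α| = 1/259.
Ratio = (1/259) / (1/7) = 1/37.

1/37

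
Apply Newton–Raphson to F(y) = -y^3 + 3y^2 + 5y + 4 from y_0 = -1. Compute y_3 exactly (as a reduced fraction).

F'(y) = -3y^2 + 6y + 5.
F(-1) = 3, F'(-1) = -4, so y_1 = (-1) - 3/(-4) = -1/4.
F(-1/4) = 189/64, F'(-1/4) = 53/16, so y_2 = (-1/4) - (189/64)/(53/16) = -121/106.
F(-121/106) = 4393683/1191016, F'(-121/106) = -64699/11236, so y_3 = (-121/106) - (4393683/1191016)/(-64699/11236) = -1717448/3429047.

-1717448/3429047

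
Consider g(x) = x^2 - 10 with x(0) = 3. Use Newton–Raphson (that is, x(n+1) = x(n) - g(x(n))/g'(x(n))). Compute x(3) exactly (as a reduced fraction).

1039681/328776

g'(x) = 2x.
g(3) = -1, g'(3) = 6, so x(1) = 3 - (-1)/6 = 19/6.
g(19/6) = 1/36, g'(19/6) = 19/3, so x(2) = (19/6) - (1/36)/(19/3) = 721/228.
g(721/228) = 1/51984, g'(721/228) = 721/114, so x(3) = (721/228) - (1/51984)/(721/114) = 1039681/328776.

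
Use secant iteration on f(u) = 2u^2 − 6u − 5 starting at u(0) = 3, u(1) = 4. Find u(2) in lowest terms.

29/8

f(3) = −5, f(4) = 3. u(2) = 4 − 3·(4 − 3)/(3 − (−5)) = 29/8.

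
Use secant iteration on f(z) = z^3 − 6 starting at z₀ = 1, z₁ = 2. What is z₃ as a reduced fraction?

459/254

f(1) = −5, f(2) = 2. z₂ = 2 − 2·(2 − 1)/(2 − (−5)) = 12/7.
f(2) = 2, f(12/7) = −330/343. z₃ = (12/7) − (−330/343)·((12/7) − 2)/((−330/343) − 2) = 459/254.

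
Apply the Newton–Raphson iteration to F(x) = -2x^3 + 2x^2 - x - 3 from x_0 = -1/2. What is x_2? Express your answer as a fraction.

-5387/6777

F'(x) = -6x^2 + 4x - 1.
F(-1/2) = -7/4, F'(-1/2) = -9/2, so x_1 = (-1/2) - (-7/4)/(-9/2) = -8/9.
F(-8/9) = 637/729, F'(-8/9) = -251/27, so x_2 = (-8/9) - (637/729)/(-251/27) = -5387/6777.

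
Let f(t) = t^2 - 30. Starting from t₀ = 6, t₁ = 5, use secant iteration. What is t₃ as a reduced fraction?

f(6) = 6, f(5) = -5. t₂ = 5 - (-5)·(5 - 6)/((-5) - 6) = 60/11.
f(5) = -5, f(60/11) = -30/121. t₃ = (60/11) - (-30/121)·((60/11) - 5)/((-30/121) - (-5)) = 126/23.

126/23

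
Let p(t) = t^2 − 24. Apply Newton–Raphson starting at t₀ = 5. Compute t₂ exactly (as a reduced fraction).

p'(t) = 2t.
p(5) = 1, p'(5) = 10, so t₁ = 5 − 1/10 = 49/10.
p(49/10) = 1/100, p'(49/10) = 49/5, so t₂ = (49/10) − (1/100)/(49/5) = 4801/980.

4801/980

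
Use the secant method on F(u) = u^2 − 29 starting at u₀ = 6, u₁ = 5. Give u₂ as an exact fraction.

59/11

F(6) = 7, F(5) = −4. u₂ = 5 − (−4)·(5 − 6)/((−4) − 7) = 59/11.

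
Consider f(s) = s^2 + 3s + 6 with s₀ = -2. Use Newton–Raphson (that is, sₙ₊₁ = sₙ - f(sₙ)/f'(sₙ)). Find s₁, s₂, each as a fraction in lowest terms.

f'(s) = 2s + 3.
f(-2) = 4, f'(-2) = -1, so s₁ = (-2) - 4/(-1) = 2.
f(2) = 16, f'(2) = 7, so s₂ = 2 - 16/7 = -2/7.

s₁ = 2, s₂ = -2/7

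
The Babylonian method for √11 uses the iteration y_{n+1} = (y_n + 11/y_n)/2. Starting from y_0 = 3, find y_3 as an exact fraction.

y_1 = (3 + 11/3)/2 = 10/3.
y_2 = (10/3 + 11/(10/3))/2 = 199/60.
y_3 = (199/60 + 11/(199/60))/2 = 79201/23880.

79201/23880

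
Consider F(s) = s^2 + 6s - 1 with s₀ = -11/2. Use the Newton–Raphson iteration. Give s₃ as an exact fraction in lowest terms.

-421697/68432

F'(s) = 2s + 6.
F(-11/2) = -15/4, F'(-11/2) = -5, so s₁ = (-11/2) - (-15/4)/(-5) = -25/4.
F(-25/4) = 9/16, F'(-25/4) = -13/2, so s₂ = (-25/4) - (9/16)/(-13/2) = -641/104.
F(-641/104) = 81/10816, F'(-641/104) = -329/52, so s₃ = (-641/104) - (81/10816)/(-329/52) = -421697/68432.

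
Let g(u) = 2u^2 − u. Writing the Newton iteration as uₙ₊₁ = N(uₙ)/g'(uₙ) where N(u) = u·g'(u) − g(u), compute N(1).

g'(u) = 4u − 1.
N(u) = u·g'(u) − g(u) = u·(4u − 1) − (2u^2 − u) = 2u^2.
N(1) = 2.

2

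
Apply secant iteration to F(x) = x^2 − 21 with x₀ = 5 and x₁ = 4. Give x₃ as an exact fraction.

F(5) = 4, F(4) = −5. x₂ = 4 − (−5)·(4 − 5)/((−5) − 4) = 41/9.
F(4) = −5, F(41/9) = −20/81. x₃ = (41/9) − (−20/81)·((41/9) − 4)/((−20/81) − (−5)) = 353/77.

353/77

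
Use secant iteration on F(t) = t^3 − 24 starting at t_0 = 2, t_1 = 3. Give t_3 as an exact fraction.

8882/3081

F(2) = −16, F(3) = 3. t_2 = 3 − 3·(3 − 2)/(3 − (−16)) = 54/19.
F(3) = 3, F(54/19) = −7152/6859. t_3 = (54/19) − (−7152/6859)·((54/19) − 3)/((−7152/6859) − 3) = 8882/3081.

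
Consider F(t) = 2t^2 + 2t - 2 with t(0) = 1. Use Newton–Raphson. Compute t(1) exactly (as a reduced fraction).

2/3

F'(t) = 4t + 2.
F(1) = 2, F'(1) = 6, so t(1) = 1 - 2/6 = 2/3.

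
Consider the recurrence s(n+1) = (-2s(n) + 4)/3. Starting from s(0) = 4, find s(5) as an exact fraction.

s(1) = (-2·4 + 4)/3 = -4/3.
s(2) = (-2·(-4/3) + 4)/3 = 20/9.
s(3) = (-2·(20/9) + 4)/3 = -4/27.
s(4) = (-2·(-4/27) + 4)/3 = 116/81.
s(5) = (-2·(116/81) + 4)/3 = 92/243.

92/243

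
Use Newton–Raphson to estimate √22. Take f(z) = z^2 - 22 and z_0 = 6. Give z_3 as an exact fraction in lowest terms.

f'(z) = 2z.
f(6) = 14, f'(6) = 12, so z_1 = 6 - 14/12 = 29/6.
f(29/6) = 49/36, f'(29/6) = 29/3, so z_2 = (29/6) - (49/36)/(29/3) = 1633/348.
f(1633/348) = 2401/121104, f'(1633/348) = 1633/174, so z_3 = (1633/348) - (2401/121104)/(1633/174) = 5330977/1136568.

5330977/1136568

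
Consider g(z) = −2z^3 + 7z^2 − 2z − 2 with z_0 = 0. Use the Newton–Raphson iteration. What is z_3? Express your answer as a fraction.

−28055/65846

g'(z) = −6z^2 + 14z − 2.
g(0) = −2, g'(0) = −2, so z_1 = 0 − (−2)/(−2) = −1.
g(−1) = 9, g'(−1) = −22, so z_2 = (−1) − 9/(−22) = −13/22.
g(−13/22) = 5427/2662, g'(−13/22) = −2993/242, so z_3 = (−13/22) − (5427/2662)/(−2993/242) = −28055/65846.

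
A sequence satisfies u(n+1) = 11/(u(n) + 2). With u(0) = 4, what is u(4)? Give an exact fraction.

u(1) = 11/(4 + 2) = 11/6.
u(2) = 11/(11/6 + 2) = 66/23.
u(3) = 11/(66/23 + 2) = 253/112.
u(4) = 11/(253/112 + 2) = 1232/477.

1232/477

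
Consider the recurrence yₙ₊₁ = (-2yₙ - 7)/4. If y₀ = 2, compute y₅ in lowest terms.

y₁ = (-2·2 - 7)/4 = -11/4.
y₂ = (-2·(-11/4) - 7)/4 = -3/8.
y₃ = (-2·(-3/8) - 7)/4 = -25/16.
y₄ = (-2·(-25/16) - 7)/4 = -31/32.
y₅ = (-2·(-31/32) - 7)/4 = -81/64.

-81/64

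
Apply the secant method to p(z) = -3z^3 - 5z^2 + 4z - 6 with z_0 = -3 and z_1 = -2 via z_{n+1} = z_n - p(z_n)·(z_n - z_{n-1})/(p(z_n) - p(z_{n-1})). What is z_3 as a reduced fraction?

p(-3) = 18, p(-2) = -10. z_2 = (-2) - (-10)·((-2) - (-3))/((-10) - 18) = -33/14.
p(-2) = -10, p(-33/14) = -10755/2744. z_3 = (-33/14) - (-10755/2744)·((-33/14) - (-2))/((-10755/2744) - (-10)) = -8634/3337.

-8634/3337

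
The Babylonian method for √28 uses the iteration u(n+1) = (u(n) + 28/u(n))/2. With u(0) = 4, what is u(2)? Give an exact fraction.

u(1) = (4 + 28/4)/2 = 11/2.
u(2) = (11/2 + 28/(11/2))/2 = 233/44.

233/44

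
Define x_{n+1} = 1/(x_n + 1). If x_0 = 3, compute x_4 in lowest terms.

9/14

x_1 = 1/(3 + 1) = 1/4.
x_2 = 1/(1/4 + 1) = 4/5.
x_3 = 1/(4/5 + 1) = 5/9.
x_4 = 1/(5/9 + 1) = 9/14.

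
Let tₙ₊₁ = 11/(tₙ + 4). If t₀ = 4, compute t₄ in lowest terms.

t₁ = 11/(4 + 4) = 11/8.
t₂ = 11/(11/8 + 4) = 88/43.
t₃ = 11/(88/43 + 4) = 473/260.
t₄ = 11/(473/260 + 4) = 2860/1513.

2860/1513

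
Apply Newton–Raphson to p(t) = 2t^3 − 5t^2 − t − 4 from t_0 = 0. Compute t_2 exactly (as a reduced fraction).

p'(t) = 6t^2 − 10t − 1.
p(0) = −4, p'(0) = −1, so t_1 = 0 − (−4)/(−1) = −4.
p(−4) = −208, p'(−4) = 135, so t_2 = (−4) − (−208)/135 = −332/135.

−332/135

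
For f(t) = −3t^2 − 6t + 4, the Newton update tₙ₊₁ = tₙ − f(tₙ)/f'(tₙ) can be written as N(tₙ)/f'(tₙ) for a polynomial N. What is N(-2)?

−16

f'(t) = −6t − 6.
N(t) = t·f'(t) − f(t) = t·(−6t − 6) − (−3t^2 − 6t + 4) = −3t^2 − 4.
N(-2) = −16.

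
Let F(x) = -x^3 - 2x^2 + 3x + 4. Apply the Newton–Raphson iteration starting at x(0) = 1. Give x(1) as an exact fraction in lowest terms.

F'(x) = -3x^2 - 4x + 3.
F(1) = 4, F'(1) = -4, so x(1) = 1 - 4/(-4) = 2.

2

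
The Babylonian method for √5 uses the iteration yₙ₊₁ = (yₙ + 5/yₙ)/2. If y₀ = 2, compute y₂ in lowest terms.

161/72

y₁ = (2 + 5/2)/2 = 9/4.
y₂ = (9/4 + 5/(9/4))/2 = 161/72.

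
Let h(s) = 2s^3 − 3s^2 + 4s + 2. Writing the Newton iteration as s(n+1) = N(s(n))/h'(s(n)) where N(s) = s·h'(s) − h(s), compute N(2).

h'(s) = 6s^2 − 6s + 4.
N(s) = s·h'(s) − h(s) = s·(6s^2 − 6s + 4) − (2s^3 − 3s^2 + 4s + 2) = 4s^3 − 3s^2 − 2.
N(2) = 18.

18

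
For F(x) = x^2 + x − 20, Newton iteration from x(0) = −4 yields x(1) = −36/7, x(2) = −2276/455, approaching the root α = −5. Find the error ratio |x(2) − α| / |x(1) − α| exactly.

x(1) − α = −36/7 − (−5) = −36/7 + 5 = −1/7, so |x(1) − α| = 1/7.
x(2) − α = −2276/455 − (−5) = −2276/455 + 5 = −1/455, so |x(2) − α| = 1/455.
Ratio = (1/455) / (1/7) = 1/65.

1/65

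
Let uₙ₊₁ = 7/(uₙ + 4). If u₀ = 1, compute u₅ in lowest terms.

5327/4045

u₁ = 7/(1 + 4) = 7/5.
u₂ = 7/(7/5 + 4) = 35/27.
u₃ = 7/(35/27 + 4) = 189/143.
u₄ = 7/(189/143 + 4) = 1001/761.
u₅ = 7/(1001/761 + 4) = 5327/4045.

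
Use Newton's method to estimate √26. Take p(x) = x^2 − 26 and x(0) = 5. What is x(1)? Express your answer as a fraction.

51/10

p'(x) = 2x.
p(5) = −1, p'(5) = 10, so x(1) = 5 − (−1)/10 = 51/10.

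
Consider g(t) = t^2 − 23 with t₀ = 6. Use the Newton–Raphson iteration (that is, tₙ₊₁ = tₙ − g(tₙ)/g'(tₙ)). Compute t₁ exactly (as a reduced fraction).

59/12

g'(t) = 2t.
g(6) = 13, g'(6) = 12, so t₁ = 6 − 13/12 = 59/12.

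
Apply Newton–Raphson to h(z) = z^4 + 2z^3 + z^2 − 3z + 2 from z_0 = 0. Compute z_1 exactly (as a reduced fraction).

h'(z) = 4z^3 + 6z^2 + 2z − 3.
h(0) = 2, h'(0) = −3, so z_1 = 0 − 2/(−3) = 2/3.

2/3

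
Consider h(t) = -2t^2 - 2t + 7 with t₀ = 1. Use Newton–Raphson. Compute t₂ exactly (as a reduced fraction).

h'(t) = -4t - 2.
h(1) = 3, h'(1) = -6, so t₁ = 1 - 3/(-6) = 3/2.
h(3/2) = -1/2, h'(3/2) = -8, so t₂ = (3/2) - (-1/2)/(-8) = 23/16.

23/16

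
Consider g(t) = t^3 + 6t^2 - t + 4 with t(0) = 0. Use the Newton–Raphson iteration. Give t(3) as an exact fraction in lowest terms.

g'(t) = 3t^2 + 12t - 1.
g(0) = 4, g'(0) = -1, so t(1) = 0 - 4/(-1) = 4.
g(4) = 160, g'(4) = 95, so t(2) = 4 - 160/95 = 44/19.
g(44/19) = 317440/6859, g'(44/19) = 15479/361, so t(3) = (44/19) - (317440/6859)/(15479/361) = 363636/294101.

363636/294101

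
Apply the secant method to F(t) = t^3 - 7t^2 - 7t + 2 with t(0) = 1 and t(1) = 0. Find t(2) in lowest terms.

2/13

F(1) = -11, F(0) = 2. t(2) = 0 - 2·(0 - 1)/(2 - (-11)) = 2/13.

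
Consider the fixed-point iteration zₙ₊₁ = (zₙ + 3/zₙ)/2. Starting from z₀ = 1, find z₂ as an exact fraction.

7/4

z₁ = (1 + 3/1)/2 = 2.
z₂ = (2 + 3/2)/2 = 7/4.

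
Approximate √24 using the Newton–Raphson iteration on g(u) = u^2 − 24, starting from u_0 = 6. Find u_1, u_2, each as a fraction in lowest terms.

u_1 = 5, u_2 = 49/10

g'(u) = 2u.
g(6) = 12, g'(6) = 12, so u_1 = 6 − 12/12 = 5.
g(5) = 1, g'(5) = 10, so u_2 = 5 − 1/10 = 49/10.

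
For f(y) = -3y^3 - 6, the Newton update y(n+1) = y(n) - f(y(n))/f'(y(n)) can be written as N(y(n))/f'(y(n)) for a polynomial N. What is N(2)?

-42

f'(y) = -9y^2.
N(y) = y·f'(y) - f(y) = y·(-9y^2) - (-3y^3 - 6) = -6y^3 + 6.
N(2) = -42.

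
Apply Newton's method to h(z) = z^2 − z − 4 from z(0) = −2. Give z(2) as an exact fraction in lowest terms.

h'(z) = 2z − 1.
h(−2) = 2, h'(−2) = −5, so z(1) = (−2) − 2/(−5) = −8/5.
h(−8/5) = 4/25, h'(−8/5) = −21/5, so z(2) = (−8/5) − (4/25)/(−21/5) = −164/105.

−164/105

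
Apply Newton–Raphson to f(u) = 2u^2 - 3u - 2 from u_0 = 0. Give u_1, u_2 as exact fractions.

u_1 = -2/3, u_2 = -26/51

f'(u) = 4u - 3.
f(0) = -2, f'(0) = -3, so u_1 = 0 - (-2)/(-3) = -2/3.
f(-2/3) = 8/9, f'(-2/3) = -17/3, so u_2 = (-2/3) - (8/9)/(-17/3) = -26/51.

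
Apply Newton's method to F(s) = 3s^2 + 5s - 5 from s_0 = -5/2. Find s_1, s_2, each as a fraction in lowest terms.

s_1 = -19/8, s_2 = -1403/592

F'(s) = 6s + 5.
F(-5/2) = 5/4, F'(-5/2) = -10, so s_1 = (-5/2) - (5/4)/(-10) = -19/8.
F(-19/8) = 3/64, F'(-19/8) = -37/4, so s_2 = (-19/8) - (3/64)/(-37/4) = -1403/592.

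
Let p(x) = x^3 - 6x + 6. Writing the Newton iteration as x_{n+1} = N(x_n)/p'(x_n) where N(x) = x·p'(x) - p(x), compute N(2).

10

p'(x) = 3x^2 - 6.
N(x) = x·p'(x) - p(x) = x·(3x^2 - 6) - (x^3 - 6x + 6) = 2x^3 - 6.
N(2) = 10.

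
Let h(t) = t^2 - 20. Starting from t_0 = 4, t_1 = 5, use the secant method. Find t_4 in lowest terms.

h(4) = -4, h(5) = 5. t_2 = 5 - 5·(5 - 4)/(5 - (-4)) = 40/9.
h(5) = 5, h(40/9) = -20/81. t_3 = (40/9) - (-20/81)·((40/9) - 5)/((-20/81) - 5) = 76/17.
h(40/9) = -20/81, h(76/17) = -4/289. t_4 = (76/17) - (-4/289)·((76/17) - (40/9))/((-4/289) - (-20/81)) = 1525/341.

1525/341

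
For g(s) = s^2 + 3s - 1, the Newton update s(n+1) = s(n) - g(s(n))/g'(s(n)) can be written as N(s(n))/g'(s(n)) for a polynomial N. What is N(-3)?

10

g'(s) = 2s + 3.
N(s) = s·g'(s) - g(s) = s·(2s + 3) - (s^2 + 3s - 1) = s^2 + 1.
N(-3) = 10.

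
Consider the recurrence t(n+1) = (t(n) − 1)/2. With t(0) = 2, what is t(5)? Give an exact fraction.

t(1) = (2 − 1)/2 = 1/2.
t(2) = ((1/2) − 1)/2 = −1/4.
t(3) = ((−1/4) − 1)/2 = −5/8.
t(4) = ((−5/8) − 1)/2 = −13/16.
t(5) = ((−13/16) − 1)/2 = −29/32.

−29/32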